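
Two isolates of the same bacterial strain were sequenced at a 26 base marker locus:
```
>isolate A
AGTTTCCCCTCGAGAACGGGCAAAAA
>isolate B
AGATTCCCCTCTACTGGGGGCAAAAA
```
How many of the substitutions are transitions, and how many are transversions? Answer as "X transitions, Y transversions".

1 transition, 5 transversions

Transitions (purine↔purine or pyrimidine↔pyrimidine): 16 A→G.
Transversions (purine↔pyrimidine): 3 T→A, 12 G→T, 14 G→C, 15 A→T, 17 C→G.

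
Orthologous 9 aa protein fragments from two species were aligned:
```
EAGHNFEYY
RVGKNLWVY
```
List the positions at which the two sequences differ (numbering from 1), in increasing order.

Differences at position 1 (E→R), position 2 (A→V), position 4 (H→K), position 6 (F→L), position 7 (E→W), position 8 (Y→V).

1, 2, 4, 6, 7, 8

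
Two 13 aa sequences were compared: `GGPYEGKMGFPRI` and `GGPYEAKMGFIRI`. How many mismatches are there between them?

2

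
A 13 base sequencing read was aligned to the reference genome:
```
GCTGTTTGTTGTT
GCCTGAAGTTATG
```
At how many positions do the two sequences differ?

7

The sequences differ at positions 3, 4, 5, 6, 7, 11, 13 (1-based) — 7 in total.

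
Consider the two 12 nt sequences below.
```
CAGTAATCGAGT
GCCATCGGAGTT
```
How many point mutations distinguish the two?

Comparing position by position, 11 bases differ: 1 (C/G), 2 (A/C), 3 (G/C), 4 (T/A), 5 (A/T), 6 (A/C), 7 (T/G), 8 (C/G), 9 (G/A), 10 (A/G), 11 (G/T).

11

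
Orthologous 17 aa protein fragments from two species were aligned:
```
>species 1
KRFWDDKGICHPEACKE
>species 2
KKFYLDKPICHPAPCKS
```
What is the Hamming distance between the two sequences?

7

Mismatches (1-based): position 2: R→K; position 4: W→Y; position 5: D→L; position 8: G→P; position 13: E→A; position 14: A→P; position 17: E→S.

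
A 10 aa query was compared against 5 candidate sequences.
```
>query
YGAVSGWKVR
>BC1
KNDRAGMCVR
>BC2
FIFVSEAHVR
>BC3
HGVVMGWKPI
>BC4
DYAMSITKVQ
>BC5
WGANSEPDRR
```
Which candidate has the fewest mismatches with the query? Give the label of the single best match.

BC3

Hamming distances to query — BC1: 7; BC2: 6; BC3: 5; BC4: 6; BC5: 6.
Smallest is BC3 with 5 mismatches.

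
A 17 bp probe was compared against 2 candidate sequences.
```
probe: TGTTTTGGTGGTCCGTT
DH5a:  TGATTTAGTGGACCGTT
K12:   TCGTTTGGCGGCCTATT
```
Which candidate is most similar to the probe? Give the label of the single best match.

DH5a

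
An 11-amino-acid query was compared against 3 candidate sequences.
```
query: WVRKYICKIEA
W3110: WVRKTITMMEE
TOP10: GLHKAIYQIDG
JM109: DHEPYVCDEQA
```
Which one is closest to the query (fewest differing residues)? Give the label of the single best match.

Hamming distances to query — W3110: 5; TOP10: 8; JM109: 8.
Smallest is W3110 with 5 mismatches.

W3110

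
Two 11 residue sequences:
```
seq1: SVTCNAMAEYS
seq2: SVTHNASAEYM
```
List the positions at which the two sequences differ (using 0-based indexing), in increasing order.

3, 6, 10

Scanning 0-based: 3: C/H; 6: M/S; 10: S/M.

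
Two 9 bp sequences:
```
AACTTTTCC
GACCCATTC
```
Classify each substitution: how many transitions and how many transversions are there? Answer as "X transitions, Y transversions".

Mismatches (1-based):
site 1: A→G (purine→purine, transition)
site 4: T→C (pyrimidine→pyrimidine, transition)
site 5: T→C (pyrimidine→pyrimidine, transition)
site 6: T→A (pyrimidine→purine, transversion)
site 8: C→T (pyrimidine→pyrimidine, transition)

4 transitions, 1 transversion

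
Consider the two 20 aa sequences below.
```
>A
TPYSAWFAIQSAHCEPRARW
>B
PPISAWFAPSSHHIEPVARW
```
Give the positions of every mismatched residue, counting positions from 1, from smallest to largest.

1, 3, 9, 10, 12, 14, 17

Scanning 1-based: 1: T/P; 3: Y/I; 9: I/P; 10: Q/S; 12: A/H; 14: C/I; 17: R/V.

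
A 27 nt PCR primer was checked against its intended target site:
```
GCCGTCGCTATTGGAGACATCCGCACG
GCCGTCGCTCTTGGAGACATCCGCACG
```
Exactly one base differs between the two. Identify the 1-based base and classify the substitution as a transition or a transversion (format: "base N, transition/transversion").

Base 10 changes A→C. A is a purine and C is a pyrimidine, so this is a transversion.

base 10, transversion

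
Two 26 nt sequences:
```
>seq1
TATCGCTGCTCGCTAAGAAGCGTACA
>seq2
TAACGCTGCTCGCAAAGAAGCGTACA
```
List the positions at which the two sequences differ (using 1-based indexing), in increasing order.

3, 14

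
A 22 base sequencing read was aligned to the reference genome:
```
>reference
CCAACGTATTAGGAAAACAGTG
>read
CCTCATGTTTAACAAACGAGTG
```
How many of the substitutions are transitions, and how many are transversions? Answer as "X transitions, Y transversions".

Mismatches (1-based):
position 3: A→T (purine→pyrimidine, transversion)
position 4: A→C (purine→pyrimidine, transversion)
position 5: C→A (pyrimidine→purine, transversion)
position 6: G→T (purine→pyrimidine, transversion)
position 7: T→G (pyrimidine→purine, transversion)
position 8: A→T (purine→pyrimidine, transversion)
position 12: G→A (purine→purine, transition)
position 13: G→C (purine→pyrimidine, transversion)
position 17: A→C (purine→pyrimidine, transversion)
position 18: C→G (pyrimidine→purine, transversion)

1 transition, 9 transversions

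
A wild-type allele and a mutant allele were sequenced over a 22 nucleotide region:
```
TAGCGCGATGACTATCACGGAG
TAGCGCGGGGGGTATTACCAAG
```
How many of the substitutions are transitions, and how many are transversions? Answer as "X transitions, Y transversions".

4 transitions, 3 transversions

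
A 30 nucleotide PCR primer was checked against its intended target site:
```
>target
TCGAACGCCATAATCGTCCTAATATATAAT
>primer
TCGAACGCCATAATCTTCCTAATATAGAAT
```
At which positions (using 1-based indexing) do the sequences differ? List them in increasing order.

16, 27

Differences at position 16 (G→T), position 27 (T→G).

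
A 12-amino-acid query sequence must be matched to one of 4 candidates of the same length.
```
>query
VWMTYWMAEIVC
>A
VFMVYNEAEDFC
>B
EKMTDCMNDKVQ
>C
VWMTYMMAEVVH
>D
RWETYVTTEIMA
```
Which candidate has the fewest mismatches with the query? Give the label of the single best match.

A differs at 6 residues; B differs at 8 residues; C differs at 3 residues; D differs at 7 residues. The closest is C.

C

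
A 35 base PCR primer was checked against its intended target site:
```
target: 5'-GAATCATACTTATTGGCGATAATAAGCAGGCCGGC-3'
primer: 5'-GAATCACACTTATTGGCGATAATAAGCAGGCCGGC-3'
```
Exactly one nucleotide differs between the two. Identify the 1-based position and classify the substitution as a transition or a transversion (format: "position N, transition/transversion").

position 7, transition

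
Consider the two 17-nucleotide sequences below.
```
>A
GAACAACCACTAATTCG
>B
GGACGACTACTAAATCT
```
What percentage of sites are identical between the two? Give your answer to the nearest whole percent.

5 positions differ (2, 5, 8, 14, 17), so 12 of 17 match: 12/17 = 70.59%.

71%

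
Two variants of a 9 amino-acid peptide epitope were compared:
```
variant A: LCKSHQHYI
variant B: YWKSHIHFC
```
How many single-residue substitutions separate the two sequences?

5

Mismatches (1-based): residue 1: L→Y; residue 2: C→W; residue 6: Q→I; residue 8: Y→F; residue 9: I→C.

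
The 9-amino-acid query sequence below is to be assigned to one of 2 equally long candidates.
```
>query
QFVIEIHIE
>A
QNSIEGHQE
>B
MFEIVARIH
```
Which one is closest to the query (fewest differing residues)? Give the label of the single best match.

Hamming distances to query — A: 4; B: 6.
Smallest is A with 4 mismatches.

A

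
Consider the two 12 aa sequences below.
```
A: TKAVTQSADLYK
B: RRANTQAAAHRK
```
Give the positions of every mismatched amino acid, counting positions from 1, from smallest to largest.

Scanning 1-based: 1: T/R; 2: K/R; 4: V/N; 7: S/A; 9: D/A; 10: L/H; 11: Y/R.

1, 2, 4, 7, 9, 10, 11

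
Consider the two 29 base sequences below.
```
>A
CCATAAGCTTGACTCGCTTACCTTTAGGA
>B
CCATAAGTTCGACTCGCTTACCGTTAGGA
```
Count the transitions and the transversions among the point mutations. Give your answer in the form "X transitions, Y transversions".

2 transitions, 1 transversion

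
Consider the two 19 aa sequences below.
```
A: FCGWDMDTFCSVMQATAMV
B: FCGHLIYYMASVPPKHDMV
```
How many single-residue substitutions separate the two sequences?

Comparing position by position, 12 positions differ: 4 (W/H), 5 (D/L), 6 (M/I), 7 (D/Y), 8 (T/Y), 9 (F/M), 10 (C/A), 13 (M/P), 14 (Q/P), 15 (A/K), 16 (T/H), 17 (A/D).

12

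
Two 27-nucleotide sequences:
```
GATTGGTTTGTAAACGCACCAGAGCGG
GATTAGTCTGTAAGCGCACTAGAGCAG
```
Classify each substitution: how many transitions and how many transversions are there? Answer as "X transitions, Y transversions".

Transitions (purine↔purine or pyrimidine↔pyrimidine): 5 G→A, 8 T→C, 14 A→G, 20 C→T, 26 G→A.
Transversions (purine↔pyrimidine): none.

5 transitions, 0 transversions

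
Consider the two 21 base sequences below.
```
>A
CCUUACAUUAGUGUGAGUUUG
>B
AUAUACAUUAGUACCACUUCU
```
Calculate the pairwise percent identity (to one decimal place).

57.1%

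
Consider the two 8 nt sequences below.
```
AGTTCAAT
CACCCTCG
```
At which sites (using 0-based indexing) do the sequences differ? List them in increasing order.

Scanning 0-based: 0: A/C; 1: G/A; 2: T/C; 3: T/C; 5: A/T; 6: A/C; 7: T/G.

0, 1, 2, 3, 5, 6, 7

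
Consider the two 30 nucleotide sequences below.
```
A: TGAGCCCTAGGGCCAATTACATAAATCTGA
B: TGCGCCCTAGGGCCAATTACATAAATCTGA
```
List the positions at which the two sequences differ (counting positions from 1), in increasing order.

3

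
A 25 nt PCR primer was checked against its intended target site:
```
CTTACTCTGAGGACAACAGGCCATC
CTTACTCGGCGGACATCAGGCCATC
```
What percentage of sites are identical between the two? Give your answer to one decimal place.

Mismatches at positions 8, 10, 16 (1-based): 3 of 25.
Identical positions: 22/25 = 88% → 88.0%.

88.0%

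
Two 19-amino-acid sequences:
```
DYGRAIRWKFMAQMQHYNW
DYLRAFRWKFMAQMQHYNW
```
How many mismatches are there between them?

2

Comparing position by position, 2 positions differ: 3 (G/L), 6 (I/F).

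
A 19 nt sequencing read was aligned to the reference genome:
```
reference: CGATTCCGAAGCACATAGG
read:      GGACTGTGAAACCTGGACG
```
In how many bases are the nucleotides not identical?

The sequences differ at bases 1, 4, 6, 7, 11, 13, 14, 15, 16, 18 (1-based) — 10 in total.

10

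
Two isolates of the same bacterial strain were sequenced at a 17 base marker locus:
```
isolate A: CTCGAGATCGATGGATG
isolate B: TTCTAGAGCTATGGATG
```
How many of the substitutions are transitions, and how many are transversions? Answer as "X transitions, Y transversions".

1 transition, 3 transversions

Mismatches (1-based):
site 1: C→T (pyrimidine→pyrimidine, transition)
site 4: G→T (purine→pyrimidine, transversion)
site 8: T→G (pyrimidine→purine, transversion)
site 10: G→T (purine→pyrimidine, transversion)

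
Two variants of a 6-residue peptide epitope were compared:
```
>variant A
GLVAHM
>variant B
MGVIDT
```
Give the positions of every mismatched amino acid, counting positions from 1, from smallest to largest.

Scanning 1-based: 1: G/M; 2: L/G; 4: A/I; 5: H/D; 6: M/T.

1, 2, 4, 5, 6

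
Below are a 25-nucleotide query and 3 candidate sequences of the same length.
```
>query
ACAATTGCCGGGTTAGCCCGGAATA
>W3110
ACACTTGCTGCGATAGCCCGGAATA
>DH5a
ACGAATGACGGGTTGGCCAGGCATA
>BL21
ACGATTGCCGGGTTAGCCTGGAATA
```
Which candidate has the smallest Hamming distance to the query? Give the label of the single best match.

Hamming distances to query — W3110: 4; DH5a: 6; BL21: 2.
Smallest is BL21 with 2 mismatches.

BL21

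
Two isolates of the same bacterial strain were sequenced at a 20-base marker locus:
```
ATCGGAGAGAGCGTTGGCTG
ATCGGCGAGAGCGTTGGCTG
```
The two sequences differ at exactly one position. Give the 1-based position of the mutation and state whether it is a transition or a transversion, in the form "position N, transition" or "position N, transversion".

The sequences differ only at position 6: A→C (purine→pyrimidine), a transversion.

position 6, transversion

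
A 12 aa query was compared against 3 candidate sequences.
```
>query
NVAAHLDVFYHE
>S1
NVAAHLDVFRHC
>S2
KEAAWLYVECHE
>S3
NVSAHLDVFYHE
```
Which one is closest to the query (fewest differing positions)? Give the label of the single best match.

S3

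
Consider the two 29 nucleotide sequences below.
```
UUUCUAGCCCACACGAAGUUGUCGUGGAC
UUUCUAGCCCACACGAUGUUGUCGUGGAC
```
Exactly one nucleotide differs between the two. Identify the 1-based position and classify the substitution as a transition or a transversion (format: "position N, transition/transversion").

position 17, transversion

Position 17 changes A→U. A is a purine and U is a pyrimidine, so this is a transversion.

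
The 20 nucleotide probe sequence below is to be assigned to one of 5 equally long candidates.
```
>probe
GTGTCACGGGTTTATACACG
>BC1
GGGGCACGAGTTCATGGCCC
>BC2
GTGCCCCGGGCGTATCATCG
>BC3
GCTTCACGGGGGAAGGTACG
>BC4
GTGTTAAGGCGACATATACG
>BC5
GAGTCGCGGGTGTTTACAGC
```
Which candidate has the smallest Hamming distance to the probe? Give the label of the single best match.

BC1 differs at 8 sites; BC2 differs at 7 sites; BC3 differs at 8 sites; BC4 differs at 7 sites; BC5 differs at 6 sites. The closest is BC5.

BC5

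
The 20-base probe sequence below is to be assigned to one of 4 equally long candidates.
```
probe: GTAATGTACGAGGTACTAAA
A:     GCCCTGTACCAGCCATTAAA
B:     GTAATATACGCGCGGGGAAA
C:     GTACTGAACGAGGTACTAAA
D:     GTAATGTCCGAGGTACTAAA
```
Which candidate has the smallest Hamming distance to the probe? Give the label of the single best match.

D

Hamming distances to probe — A: 7; B: 7; C: 2; D: 1.
Smallest is D with 1 mismatch.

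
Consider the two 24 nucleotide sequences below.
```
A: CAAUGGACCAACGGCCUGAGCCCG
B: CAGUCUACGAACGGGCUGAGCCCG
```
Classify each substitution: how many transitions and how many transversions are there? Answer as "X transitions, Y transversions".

Mismatches (1-based):
base 3: A→G (purine→purine, transition)
base 5: G→C (purine→pyrimidine, transversion)
base 6: G→U (purine→pyrimidine, transversion)
base 9: C→G (pyrimidine→purine, transversion)
base 15: C→G (pyrimidine→purine, transversion)

1 transition, 4 transversions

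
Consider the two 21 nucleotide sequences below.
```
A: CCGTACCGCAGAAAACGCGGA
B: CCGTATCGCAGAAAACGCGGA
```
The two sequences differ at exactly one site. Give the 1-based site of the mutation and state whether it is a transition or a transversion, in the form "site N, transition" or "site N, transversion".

Site 6 changes C→T. C is a pyrimidine and T is a pyrimidine, so this is a transition.

site 6, transition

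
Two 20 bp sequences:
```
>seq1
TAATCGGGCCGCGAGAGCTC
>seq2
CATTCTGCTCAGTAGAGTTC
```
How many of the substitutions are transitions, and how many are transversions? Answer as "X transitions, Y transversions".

4 transitions, 5 transversions

Transitions (purine↔purine or pyrimidine↔pyrimidine): 1 T→C, 9 C→T, 11 G→A, 18 C→T.
Transversions (purine↔pyrimidine): 3 A→T, 6 G→T, 8 G→C, 12 C→G, 13 G→T.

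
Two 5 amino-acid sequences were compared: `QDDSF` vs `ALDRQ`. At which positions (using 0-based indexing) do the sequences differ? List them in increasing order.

Scanning 0-based: 0: Q/A; 1: D/L; 3: S/R; 4: F/Q.

0, 1, 3, 4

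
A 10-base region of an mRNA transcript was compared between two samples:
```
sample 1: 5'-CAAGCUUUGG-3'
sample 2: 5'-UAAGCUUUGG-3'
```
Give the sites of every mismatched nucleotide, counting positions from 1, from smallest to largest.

1

Scanning 1-based: 1: C/U.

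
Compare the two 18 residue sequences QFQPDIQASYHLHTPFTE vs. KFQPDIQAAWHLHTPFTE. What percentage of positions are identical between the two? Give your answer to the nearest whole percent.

Mismatches at positions 1, 9, 10 (1-based): 3 of 18.
Identical positions: 15/18 = 83.33% → 83%.

83%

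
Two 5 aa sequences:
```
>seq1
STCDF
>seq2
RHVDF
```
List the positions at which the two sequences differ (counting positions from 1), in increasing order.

Scanning 1-based: 1: S/R; 2: T/H; 3: C/V.

1, 2, 3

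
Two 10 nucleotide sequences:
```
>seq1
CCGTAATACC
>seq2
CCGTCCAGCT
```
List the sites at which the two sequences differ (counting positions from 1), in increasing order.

5, 6, 7, 8, 10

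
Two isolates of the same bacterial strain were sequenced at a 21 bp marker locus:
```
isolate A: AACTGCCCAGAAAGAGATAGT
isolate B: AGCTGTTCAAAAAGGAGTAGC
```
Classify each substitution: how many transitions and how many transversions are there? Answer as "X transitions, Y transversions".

Transitions (purine↔purine or pyrimidine↔pyrimidine): 2 A→G, 6 C→T, 7 C→T, 10 G→A, 15 A→G, 16 G→A, 17 A→G, 21 T→C.
Transversions (purine↔pyrimidine): none.

8 transitions, 0 transversions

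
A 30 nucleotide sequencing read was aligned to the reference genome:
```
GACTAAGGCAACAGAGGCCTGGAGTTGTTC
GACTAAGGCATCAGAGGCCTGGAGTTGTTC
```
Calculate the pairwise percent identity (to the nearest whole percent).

97%

1 position differs (11), so 29 of 30 match: 29/30 = 96.67%.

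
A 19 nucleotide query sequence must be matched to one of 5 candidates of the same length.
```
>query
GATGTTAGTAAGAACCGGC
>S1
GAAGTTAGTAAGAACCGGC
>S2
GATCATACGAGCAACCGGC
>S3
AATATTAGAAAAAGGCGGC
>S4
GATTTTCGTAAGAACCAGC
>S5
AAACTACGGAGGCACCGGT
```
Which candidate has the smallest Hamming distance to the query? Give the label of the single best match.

S1 differs at 1 site; S2 differs at 6 sites; S3 differs at 6 sites; S4 differs at 3 sites; S5 differs at 9 sites. The closest is S1.

S1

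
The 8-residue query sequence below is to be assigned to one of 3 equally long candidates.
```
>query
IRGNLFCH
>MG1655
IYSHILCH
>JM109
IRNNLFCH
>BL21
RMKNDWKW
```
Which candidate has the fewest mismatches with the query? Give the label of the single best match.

Hamming distances to query — MG1655: 5; JM109: 1; BL21: 7.
Smallest is JM109 with 1 mismatch.

JM109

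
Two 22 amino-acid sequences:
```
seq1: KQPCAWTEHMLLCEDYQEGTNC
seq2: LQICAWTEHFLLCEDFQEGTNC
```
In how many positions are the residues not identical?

4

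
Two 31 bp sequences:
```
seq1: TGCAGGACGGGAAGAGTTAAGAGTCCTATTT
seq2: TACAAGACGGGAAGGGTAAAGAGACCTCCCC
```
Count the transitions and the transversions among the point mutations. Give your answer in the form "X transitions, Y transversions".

Mismatches (1-based):
base 2: G→A (purine→purine, transition)
base 5: G→A (purine→purine, transition)
base 15: A→G (purine→purine, transition)
base 18: T→A (pyrimidine→purine, transversion)
base 24: T→A (pyrimidine→purine, transversion)
base 28: A→C (purine→pyrimidine, transversion)
base 29: T→C (pyrimidine→pyrimidine, transition)
base 30: T→C (pyrimidine→pyrimidine, transition)
base 31: T→C (pyrimidine→pyrimidine, transition)

6 transitions, 3 transversions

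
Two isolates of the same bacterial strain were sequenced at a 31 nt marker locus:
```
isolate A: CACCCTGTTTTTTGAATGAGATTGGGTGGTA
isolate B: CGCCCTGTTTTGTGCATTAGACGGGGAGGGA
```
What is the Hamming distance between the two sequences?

8

Comparing position by position, 8 bases differ: 2 (A/G), 12 (T/G), 15 (A/C), 18 (G/T), 22 (T/C), 23 (T/G), 27 (T/A), 30 (T/G).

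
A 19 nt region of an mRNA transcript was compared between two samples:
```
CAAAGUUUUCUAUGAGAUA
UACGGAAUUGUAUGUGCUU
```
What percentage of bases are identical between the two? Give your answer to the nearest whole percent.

53%

Mismatches at positions 1, 3, 4, 6, 7, 10, 15, 17, 19 (1-based): 9 of 19.
Identical positions: 10/19 = 52.63% → 53%.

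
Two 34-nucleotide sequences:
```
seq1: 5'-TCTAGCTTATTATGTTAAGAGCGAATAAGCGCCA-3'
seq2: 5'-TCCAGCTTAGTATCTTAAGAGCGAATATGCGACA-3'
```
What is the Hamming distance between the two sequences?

Mismatches (1-based): site 3: T→C; site 10: T→G; site 14: G→C; site 28: A→T; site 32: C→A.

5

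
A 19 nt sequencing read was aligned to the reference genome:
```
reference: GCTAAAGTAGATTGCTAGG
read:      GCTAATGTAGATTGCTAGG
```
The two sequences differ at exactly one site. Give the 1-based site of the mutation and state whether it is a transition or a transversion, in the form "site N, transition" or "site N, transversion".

site 6, transversion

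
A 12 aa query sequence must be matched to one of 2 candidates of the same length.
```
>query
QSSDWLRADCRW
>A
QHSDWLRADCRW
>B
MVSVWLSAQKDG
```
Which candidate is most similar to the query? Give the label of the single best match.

A

A differs at 1 position; B differs at 8 positions. The closest is A.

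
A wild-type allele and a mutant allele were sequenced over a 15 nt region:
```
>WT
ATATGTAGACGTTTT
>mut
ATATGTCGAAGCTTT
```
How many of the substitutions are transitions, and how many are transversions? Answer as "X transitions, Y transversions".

1 transition, 2 transversions

Transitions (purine↔purine or pyrimidine↔pyrimidine): 12 T→C.
Transversions (purine↔pyrimidine): 7 A→C, 10 C→A.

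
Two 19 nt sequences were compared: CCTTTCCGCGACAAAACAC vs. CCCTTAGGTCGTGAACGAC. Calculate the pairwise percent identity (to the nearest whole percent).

47%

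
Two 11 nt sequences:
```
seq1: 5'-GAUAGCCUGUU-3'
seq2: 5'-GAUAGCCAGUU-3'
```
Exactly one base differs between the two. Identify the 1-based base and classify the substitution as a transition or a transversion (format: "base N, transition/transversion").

base 8, transversion

Base 8 changes U→A. U is a pyrimidine and A is a purine, so this is a transversion.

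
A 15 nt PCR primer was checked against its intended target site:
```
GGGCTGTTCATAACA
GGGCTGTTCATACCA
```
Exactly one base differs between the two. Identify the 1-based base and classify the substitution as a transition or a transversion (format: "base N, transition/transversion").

base 13, transversion

The sequences differ only at base 13: A→C (purine→pyrimidine), a transversion.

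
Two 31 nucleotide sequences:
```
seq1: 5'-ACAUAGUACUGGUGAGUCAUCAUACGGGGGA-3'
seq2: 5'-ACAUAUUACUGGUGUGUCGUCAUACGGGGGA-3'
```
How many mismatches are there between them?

3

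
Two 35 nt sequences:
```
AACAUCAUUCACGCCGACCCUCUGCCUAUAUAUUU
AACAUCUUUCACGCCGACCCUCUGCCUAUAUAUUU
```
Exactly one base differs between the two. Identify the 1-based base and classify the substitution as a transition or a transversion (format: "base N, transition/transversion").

Base 7 changes A→U. A is a purine and U is a pyrimidine, so this is a transversion.

base 7, transversion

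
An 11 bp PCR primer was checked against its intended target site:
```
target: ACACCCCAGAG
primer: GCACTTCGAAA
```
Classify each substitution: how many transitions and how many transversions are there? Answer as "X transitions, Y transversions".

Transitions (purine↔purine or pyrimidine↔pyrimidine): 1 A→G, 5 C→T, 6 C→T, 8 A→G, 9 G→A, 11 G→A.
Transversions (purine↔pyrimidine): none.

6 transitions, 0 transversions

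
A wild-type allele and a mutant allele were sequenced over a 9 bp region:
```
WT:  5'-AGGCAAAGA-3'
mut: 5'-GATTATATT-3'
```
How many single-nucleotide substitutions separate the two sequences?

The sequences differ at bases 1, 2, 3, 4, 6, 8, 9 (1-based) — 7 in total.

7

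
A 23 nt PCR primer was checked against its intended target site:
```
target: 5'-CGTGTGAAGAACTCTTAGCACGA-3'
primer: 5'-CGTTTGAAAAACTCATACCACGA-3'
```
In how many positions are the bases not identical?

Comparing position by position, 4 positions differ: 4 (G/T), 9 (G/A), 15 (T/A), 18 (G/C).

4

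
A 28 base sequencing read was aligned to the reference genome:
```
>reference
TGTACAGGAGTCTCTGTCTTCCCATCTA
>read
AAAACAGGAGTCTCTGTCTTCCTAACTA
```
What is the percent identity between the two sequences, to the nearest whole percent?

82%

5 positions differ (1, 2, 3, 23, 25), so 23 of 28 match: 23/28 = 82.14%.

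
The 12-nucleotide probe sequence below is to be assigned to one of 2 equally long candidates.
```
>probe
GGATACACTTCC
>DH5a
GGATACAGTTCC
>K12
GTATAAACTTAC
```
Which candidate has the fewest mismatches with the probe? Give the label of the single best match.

DH5a

DH5a differs at 1 site; K12 differs at 3 sites. The closest is DH5a.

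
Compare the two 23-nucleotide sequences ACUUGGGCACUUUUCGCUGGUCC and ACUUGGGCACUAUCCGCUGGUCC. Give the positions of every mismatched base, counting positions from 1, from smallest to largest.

Differences at position 12 (U→A), position 14 (U→C).

12, 14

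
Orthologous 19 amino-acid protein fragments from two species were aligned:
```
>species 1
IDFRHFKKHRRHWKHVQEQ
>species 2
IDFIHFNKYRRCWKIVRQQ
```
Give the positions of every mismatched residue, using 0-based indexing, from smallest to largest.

3, 6, 8, 11, 14, 16, 17

Differences at position 3 (R→I), position 6 (K→N), position 8 (H→Y), position 11 (H→C), position 14 (H→I), position 16 (Q→R), position 17 (E→Q).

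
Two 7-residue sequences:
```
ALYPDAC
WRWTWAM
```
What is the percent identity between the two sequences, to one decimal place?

14.3%

Mismatches at positions 1, 2, 3, 4, 5, 7 (1-based): 6 of 7.
Identical positions: 1/7 = 14.29% → 14.3%.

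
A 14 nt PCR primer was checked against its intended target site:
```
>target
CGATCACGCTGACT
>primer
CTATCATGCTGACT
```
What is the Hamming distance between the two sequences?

Comparing position by position, 2 positions differ: 2 (G/T), 7 (C/T).

2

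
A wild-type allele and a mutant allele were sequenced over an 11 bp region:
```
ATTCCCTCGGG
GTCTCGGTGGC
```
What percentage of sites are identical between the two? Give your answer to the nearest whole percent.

Mismatches at positions 1, 3, 4, 6, 7, 8, 11 (1-based): 7 of 11.
Identical positions: 4/11 = 36.36% → 36%.

36%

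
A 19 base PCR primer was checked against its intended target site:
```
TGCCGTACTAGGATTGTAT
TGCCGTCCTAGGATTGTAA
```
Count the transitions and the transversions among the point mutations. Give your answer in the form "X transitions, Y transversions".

Mismatches (1-based):
base 7: A→C (purine→pyrimidine, transversion)
base 19: T→A (pyrimidine→purine, transversion)

0 transitions, 2 transversions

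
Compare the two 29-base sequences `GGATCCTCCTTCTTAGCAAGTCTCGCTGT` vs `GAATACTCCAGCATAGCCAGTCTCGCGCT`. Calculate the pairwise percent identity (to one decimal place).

72.4%

Mismatches at positions 2, 5, 10, 11, 13, 18, 27, 28 (1-based): 8 of 29.
Identical positions: 21/29 = 72.41% → 72.4%.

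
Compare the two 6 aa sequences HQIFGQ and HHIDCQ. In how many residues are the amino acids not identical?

Comparing position by position, 3 residues differ: 2 (Q/H), 4 (F/D), 5 (G/C).

3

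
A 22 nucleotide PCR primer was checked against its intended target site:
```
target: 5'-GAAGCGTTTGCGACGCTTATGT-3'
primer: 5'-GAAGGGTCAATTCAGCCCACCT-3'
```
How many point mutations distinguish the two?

12

Comparing position by position, 12 bases differ: 5 (C/G), 8 (T/C), 9 (T/A), 10 (G/A), 11 (C/T), 12 (G/T), 13 (A/C), 14 (C/A), 17 (T/C), 18 (T/C), 20 (T/C), 21 (G/C).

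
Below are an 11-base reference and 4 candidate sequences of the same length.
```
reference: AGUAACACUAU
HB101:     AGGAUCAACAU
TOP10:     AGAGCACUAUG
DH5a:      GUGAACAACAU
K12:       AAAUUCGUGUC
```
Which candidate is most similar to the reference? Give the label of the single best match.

HB101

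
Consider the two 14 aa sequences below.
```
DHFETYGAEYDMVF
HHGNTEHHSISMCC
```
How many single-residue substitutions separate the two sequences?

11

The sequences differ at residues 1, 3, 4, 6, 7, 8, 9, 10, 11, 13, 14 (1-based) — 11 in total.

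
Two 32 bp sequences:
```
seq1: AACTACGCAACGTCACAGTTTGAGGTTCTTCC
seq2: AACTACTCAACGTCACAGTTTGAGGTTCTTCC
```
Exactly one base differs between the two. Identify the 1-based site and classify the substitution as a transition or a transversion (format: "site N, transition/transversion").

Site 7 changes G→T. G is a purine and T is a pyrimidine, so this is a transversion.

site 7, transversion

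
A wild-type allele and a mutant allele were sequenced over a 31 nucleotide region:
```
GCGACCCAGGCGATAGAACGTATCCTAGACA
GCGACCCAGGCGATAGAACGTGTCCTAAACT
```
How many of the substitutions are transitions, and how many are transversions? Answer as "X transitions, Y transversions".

2 transitions, 1 transversion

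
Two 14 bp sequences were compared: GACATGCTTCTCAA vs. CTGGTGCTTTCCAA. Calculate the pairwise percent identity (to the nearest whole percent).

6 positions differ (1, 2, 3, 4, 10, 11), so 8 of 14 match: 8/14 = 57.14%.

57%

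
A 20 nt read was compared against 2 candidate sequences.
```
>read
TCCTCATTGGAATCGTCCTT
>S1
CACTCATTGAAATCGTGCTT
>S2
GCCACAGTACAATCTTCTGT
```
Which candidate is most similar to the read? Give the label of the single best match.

S1

S1 differs at 4 positions; S2 differs at 8 positions. The closest is S1.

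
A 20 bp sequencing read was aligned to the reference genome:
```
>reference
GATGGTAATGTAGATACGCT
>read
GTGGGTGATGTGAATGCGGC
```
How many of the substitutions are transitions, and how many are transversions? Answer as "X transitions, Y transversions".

5 transitions, 3 transversions

Transitions (purine↔purine or pyrimidine↔pyrimidine): 7 A→G, 12 A→G, 13 G→A, 16 A→G, 20 T→C.
Transversions (purine↔pyrimidine): 2 A→T, 3 T→G, 19 C→G.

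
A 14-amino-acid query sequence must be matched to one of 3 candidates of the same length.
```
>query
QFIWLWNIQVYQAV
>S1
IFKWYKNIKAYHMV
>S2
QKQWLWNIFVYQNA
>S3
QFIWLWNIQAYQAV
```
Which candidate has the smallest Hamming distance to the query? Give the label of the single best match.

S3

Hamming distances to query — S1: 8; S2: 5; S3: 1.
Smallest is S3 with 1 mismatch.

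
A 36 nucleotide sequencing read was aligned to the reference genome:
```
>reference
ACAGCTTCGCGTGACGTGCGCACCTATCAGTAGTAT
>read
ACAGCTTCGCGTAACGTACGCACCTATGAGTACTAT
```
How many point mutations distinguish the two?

4

Mismatches (1-based): base 13: G→A; base 18: G→A; base 28: C→G; base 33: G→C.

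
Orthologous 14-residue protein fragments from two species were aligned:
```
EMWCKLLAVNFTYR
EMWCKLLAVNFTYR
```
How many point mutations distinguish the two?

0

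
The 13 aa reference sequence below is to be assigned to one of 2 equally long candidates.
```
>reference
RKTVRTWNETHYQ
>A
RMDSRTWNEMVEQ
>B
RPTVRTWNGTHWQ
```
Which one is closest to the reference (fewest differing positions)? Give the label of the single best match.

A differs at 6 positions; B differs at 3 positions. The closest is B.

B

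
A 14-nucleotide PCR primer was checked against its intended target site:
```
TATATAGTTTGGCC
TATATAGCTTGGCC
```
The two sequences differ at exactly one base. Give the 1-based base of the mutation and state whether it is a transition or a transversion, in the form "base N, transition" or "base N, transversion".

The sequences differ only at base 8: T→C (pyrimidine→pyrimidine), a transition.

base 8, transition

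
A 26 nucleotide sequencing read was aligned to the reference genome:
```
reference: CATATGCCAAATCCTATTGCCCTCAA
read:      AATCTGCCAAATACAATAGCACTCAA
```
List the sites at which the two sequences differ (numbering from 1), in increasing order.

1, 4, 13, 15, 18, 21

Scanning 1-based: 1: C/A; 4: A/C; 13: C/A; 15: T/A; 18: T/A; 21: C/A.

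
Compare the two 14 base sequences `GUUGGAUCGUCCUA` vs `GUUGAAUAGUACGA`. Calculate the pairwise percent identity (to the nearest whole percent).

Mismatches at positions 5, 8, 11, 13 (1-based): 4 of 14.
Identical positions: 10/14 = 71.43% → 71%.

71%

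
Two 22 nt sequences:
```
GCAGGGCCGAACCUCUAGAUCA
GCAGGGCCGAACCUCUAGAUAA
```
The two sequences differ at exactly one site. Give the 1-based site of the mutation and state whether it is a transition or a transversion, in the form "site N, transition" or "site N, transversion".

The sequences differ only at site 21: C→A (pyrimidine→purine), a transversion.

site 21, transversion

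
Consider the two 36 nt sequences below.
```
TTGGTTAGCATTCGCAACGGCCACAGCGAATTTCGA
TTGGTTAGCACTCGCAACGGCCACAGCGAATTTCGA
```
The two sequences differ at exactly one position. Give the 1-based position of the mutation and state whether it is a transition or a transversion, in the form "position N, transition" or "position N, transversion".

position 11, transition

Position 11 changes T→C. T is a pyrimidine and C is a pyrimidine, so this is a transition.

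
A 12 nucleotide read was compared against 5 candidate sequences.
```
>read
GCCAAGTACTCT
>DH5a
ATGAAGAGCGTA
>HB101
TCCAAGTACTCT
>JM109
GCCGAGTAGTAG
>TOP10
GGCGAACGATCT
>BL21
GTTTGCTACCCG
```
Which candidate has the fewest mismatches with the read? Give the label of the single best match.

DH5a differs at 8 positions; HB101 differs at 1 position; JM109 differs at 4 positions; TOP10 differs at 6 positions; BL21 differs at 7 positions. The closest is HB101.

HB101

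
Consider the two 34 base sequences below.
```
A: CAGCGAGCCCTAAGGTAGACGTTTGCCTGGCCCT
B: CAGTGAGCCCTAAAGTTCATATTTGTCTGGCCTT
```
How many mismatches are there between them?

8

Comparing position by position, 8 sites differ: 4 (C/T), 14 (G/A), 17 (A/T), 18 (G/C), 20 (C/T), 21 (G/A), 26 (C/T), 33 (C/T).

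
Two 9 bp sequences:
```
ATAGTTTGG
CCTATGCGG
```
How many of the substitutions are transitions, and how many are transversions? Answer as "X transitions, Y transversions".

3 transitions, 3 transversions

Mismatches (1-based):
base 1: A→C (purine→pyrimidine, transversion)
base 2: T→C (pyrimidine→pyrimidine, transition)
base 3: A→T (purine→pyrimidine, transversion)
base 4: G→A (purine→purine, transition)
base 6: T→G (pyrimidine→purine, transversion)
base 7: T→C (pyrimidine→pyrimidine, transition)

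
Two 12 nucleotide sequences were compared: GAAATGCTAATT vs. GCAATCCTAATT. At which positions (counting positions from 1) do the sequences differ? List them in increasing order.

2, 6

Scanning 1-based: 2: A/C; 6: G/C.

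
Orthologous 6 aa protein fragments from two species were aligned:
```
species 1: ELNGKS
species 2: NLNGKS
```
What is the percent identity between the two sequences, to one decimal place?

83.3%

Mismatch at position 1 (1-based): 1 of 6.
Identical positions: 5/6 = 83.33% → 83.3%.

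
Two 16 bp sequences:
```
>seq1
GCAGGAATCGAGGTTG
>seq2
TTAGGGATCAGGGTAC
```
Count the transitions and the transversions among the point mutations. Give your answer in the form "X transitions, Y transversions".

Transitions (purine↔purine or pyrimidine↔pyrimidine): 2 C→T, 6 A→G, 10 G→A, 11 A→G.
Transversions (purine↔pyrimidine): 1 G→T, 15 T→A, 16 G→C.

4 transitions, 3 transversions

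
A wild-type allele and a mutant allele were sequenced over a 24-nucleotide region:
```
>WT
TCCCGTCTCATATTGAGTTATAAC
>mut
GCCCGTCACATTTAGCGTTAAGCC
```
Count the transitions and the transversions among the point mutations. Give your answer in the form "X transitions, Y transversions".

Transitions (purine↔purine or pyrimidine↔pyrimidine): 22 A→G.
Transversions (purine↔pyrimidine): 1 T→G, 8 T→A, 12 A→T, 14 T→A, 16 A→C, 21 T→A, 23 A→C.

1 transition, 7 transversions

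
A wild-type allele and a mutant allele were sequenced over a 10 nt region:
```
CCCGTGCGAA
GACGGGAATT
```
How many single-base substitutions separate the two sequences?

7

The sequences differ at positions 1, 2, 5, 7, 8, 9, 10 (1-based) — 7 in total.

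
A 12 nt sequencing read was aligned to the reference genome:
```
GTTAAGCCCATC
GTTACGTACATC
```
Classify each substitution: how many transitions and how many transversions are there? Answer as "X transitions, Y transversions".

1 transition, 2 transversions

Mismatches (1-based):
position 5: A→C (purine→pyrimidine, transversion)
position 7: C→T (pyrimidine→pyrimidine, transition)
position 8: C→A (pyrimidine→purine, transversion)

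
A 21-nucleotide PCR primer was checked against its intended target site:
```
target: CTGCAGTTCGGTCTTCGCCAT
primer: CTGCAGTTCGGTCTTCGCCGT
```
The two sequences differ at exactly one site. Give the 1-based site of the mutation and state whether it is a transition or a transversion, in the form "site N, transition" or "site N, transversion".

Site 20 changes A→G. A is a purine and G is a purine, so this is a transition.

site 20, transition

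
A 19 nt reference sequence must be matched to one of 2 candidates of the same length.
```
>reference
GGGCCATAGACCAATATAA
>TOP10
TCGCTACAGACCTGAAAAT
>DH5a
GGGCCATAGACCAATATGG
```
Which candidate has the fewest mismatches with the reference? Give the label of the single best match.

Hamming distances to reference — TOP10: 9; DH5a: 2.
Smallest is DH5a with 2 mismatches.

DH5a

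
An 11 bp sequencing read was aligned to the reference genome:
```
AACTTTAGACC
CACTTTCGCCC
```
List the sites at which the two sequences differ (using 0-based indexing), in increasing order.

0, 6, 8

Scanning 0-based: 0: A/C; 6: A/C; 8: A/C.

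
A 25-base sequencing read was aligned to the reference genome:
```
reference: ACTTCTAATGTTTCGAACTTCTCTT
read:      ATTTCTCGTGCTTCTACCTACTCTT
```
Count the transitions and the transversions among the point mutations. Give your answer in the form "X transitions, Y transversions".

3 transitions, 4 transversions

Transitions (purine↔purine or pyrimidine↔pyrimidine): 2 C→T, 8 A→G, 11 T→C.
Transversions (purine↔pyrimidine): 7 A→C, 15 G→T, 17 A→C, 20 T→A.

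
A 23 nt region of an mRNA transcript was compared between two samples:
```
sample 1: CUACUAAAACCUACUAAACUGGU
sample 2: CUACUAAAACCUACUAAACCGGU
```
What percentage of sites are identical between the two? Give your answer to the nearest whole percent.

96%

1 position differs (20), so 22 of 23 match: 22/23 = 95.65%.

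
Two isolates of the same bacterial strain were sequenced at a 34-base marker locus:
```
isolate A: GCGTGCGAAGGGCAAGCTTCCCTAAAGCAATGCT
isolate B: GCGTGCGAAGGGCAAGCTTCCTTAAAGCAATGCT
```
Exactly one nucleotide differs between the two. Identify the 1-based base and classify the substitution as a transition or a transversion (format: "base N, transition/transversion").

base 22, transition

The sequences differ only at base 22: C→T (pyrimidine→pyrimidine), a transition.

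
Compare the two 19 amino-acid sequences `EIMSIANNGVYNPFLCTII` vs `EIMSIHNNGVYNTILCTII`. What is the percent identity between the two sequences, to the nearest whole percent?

Mismatches at positions 6, 13, 14 (1-based): 3 of 19.
Identical positions: 16/19 = 84.21% → 84%.

84%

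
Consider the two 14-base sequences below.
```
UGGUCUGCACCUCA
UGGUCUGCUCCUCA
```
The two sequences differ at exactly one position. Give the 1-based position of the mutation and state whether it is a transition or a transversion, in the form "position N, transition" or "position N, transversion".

Position 9 changes A→U. A is a purine and U is a pyrimidine, so this is a transversion.

position 9, transversion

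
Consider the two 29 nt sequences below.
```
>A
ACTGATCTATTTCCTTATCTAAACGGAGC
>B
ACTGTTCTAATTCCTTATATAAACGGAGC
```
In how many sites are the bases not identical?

3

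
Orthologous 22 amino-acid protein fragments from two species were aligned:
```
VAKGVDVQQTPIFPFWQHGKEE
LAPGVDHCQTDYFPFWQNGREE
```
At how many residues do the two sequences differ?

Comparing position by position, 8 residues differ: 1 (V/L), 3 (K/P), 7 (V/H), 8 (Q/C), 11 (P/D), 12 (I/Y), 18 (H/N), 20 (K/R).

8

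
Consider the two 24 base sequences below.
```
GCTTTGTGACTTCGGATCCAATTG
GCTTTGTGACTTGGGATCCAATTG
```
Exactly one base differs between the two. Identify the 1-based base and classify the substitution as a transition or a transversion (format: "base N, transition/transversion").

Base 13 changes C→G. C is a pyrimidine and G is a purine, so this is a transversion.

base 13, transversion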